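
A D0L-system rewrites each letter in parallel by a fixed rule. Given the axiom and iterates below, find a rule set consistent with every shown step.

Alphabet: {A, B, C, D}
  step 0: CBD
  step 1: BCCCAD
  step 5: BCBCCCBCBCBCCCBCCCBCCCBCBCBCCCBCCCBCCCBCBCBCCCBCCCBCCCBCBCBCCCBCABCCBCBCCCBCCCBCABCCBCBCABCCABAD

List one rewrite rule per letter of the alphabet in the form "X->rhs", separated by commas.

  step 0 ⇒ step 1: CBD ⇒ BC·CC·AD
    B ↦ CC
    C ↦ BC
    D ↦ AD
    A ↦ AB  (constrained at step 1)

A->AB, B->CC, C->BC, D->AD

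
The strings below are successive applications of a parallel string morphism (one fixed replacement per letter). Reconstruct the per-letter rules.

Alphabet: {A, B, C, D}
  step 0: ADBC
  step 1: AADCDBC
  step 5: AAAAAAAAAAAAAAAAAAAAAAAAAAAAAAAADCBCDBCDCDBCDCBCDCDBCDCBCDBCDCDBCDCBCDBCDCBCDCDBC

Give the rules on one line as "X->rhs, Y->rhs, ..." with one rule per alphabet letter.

  step 0 ⇒ step 1: ADBC ⇒ AA·DC·D·BC
    A ↦ AA
    B ↦ D
    C ↦ BC
    D ↦ DC

A->AA, B->D, C->BC, D->DC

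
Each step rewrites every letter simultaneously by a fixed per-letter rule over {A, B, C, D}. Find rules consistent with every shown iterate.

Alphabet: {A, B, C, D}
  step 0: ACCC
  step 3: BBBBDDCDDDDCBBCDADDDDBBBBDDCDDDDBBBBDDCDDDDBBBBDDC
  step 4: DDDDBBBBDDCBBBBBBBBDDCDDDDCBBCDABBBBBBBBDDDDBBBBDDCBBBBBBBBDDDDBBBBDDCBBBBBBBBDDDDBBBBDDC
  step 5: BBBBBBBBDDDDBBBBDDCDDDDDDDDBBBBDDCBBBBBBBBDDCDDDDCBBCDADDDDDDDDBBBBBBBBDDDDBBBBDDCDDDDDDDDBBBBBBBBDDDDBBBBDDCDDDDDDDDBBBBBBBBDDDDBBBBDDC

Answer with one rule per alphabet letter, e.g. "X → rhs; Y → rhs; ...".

  step 4 ⇒ step 5: DDDDBBBBDDCBBBBBBBBDDCDDDDCBBCDABBBBBBBBDDDDBBBBDDCBBBBBBBBDDDDBBBBDDCBBBBBBBBDDDDBBBBDDC ⇒ BB·BB·BB·BB·D·D·D·D·BB·BB·DDC·D·D·D·D·D·D·D·D·BB·BB·DDC·BB·BB·BB·BB·DDC·D·D·DDC·BB·CDA·D·D·D·D·D·D·D·D·BB·BB·BB·BB·D·D·D·D·BB·BB·DDC·D·D·D·D·D·D·D·D·BB·BB·BB·BB·D·D·D·D·BB·BB·DDC·D·D·D·D·D·D·D·D·BB·BB·BB·BB·D·D·D·D·BB·BB·DDC
    A ↦ CDA
    B ↦ D
    C ↦ DDC
    D ↦ BB

A->CDA, B->D, C->DDC, D->BB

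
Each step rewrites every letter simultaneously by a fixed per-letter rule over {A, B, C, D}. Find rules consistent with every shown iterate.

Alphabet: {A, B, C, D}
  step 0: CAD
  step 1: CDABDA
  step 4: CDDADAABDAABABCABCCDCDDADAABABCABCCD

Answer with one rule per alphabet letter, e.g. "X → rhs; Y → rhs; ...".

A->AB, B->C, C->CD, D->DA

  step 0 ⇒ step 1: CAD ⇒ CD·AB·DA
    A ↦ AB
    C ↦ CD
    D ↦ DA
    B ↦ C  (constrained at step 1)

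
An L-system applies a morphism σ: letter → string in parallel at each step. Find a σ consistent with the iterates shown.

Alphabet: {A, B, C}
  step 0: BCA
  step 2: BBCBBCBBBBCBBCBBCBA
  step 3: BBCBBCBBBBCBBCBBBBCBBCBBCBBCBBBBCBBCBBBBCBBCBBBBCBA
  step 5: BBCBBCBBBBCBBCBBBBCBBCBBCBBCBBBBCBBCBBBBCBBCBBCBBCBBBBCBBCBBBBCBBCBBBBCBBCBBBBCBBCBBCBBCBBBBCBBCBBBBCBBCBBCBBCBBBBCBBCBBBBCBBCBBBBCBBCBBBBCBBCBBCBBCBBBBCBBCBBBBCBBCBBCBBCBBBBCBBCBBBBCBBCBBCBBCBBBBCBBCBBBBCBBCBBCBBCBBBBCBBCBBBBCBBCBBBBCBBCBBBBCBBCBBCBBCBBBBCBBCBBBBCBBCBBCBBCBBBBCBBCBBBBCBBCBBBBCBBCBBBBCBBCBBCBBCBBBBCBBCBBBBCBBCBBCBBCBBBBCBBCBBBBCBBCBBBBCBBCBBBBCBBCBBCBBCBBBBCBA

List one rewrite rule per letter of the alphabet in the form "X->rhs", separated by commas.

  step 2 ⇒ step 3: BBCBBCBBBBCBBCBBCBA ⇒ BBC·BBC·BB·BBC·BBC·BB·BBC·BBC·BBC·BBC·BB·BBC·BBC·BB·BBC·BBC·BB·BBC·BA
    A ↦ BA
    B ↦ BBC
    C ↦ BB

A->BA, B->BBC, C->BB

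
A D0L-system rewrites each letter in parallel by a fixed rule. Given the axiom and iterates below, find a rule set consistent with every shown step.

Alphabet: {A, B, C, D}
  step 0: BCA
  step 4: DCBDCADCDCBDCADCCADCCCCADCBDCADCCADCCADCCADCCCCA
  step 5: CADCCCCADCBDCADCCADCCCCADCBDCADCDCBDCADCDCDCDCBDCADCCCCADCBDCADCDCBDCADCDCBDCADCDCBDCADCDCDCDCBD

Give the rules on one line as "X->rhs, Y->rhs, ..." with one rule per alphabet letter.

  step 4 ⇒ step 5: DCBDCADCDCBDCADCCADCCCCADCBDCADCCADCCADCCADCCCCA ⇒ CA·DC·CC·CA·DC·BD·CA·DC·CA·DC·CC·CA·DC·BD·CA·DC·DC·BD·CA·DC·DC·DC·DC·BD·CA·DC·CC·CA·DC·BD·CA·DC·DC·BD·CA·DC·DC·BD·CA·DC·DC·BD·CA·DC·DC·DC·DC·BD
    A ↦ BD
    B ↦ CC
    C ↦ DC
    D ↦ CA

A->BD, B->CC, C->DC, D->CA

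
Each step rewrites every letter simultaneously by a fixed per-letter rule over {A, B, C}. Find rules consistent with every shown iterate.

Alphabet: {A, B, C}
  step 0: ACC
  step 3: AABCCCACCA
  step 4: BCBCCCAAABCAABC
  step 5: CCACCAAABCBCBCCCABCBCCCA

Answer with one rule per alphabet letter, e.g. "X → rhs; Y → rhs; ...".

A->BC, B->CC, C->A

  step 4 ⇒ step 5: BCBCCCAAABCAABC ⇒ CC·A·CC·A·A·A·BC·BC·BC·CC·A·BC·BC·CC·A
    A ↦ BC
    B ↦ CC
    C ↦ A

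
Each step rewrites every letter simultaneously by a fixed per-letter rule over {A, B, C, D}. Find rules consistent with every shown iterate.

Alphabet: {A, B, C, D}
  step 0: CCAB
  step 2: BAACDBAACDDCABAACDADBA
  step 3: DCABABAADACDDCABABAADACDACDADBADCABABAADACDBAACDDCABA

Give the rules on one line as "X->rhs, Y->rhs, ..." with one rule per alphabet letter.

  step 2 ⇒ step 3: BAACDBAACDDCABAACDADBA ⇒ DCA·BA·BA·AD·ACD·DCA·BA·BA·AD·ACD·ACD·AD·BA·DCA·BA·BA·AD·ACD·BA·ACD·DCA·BA
    A ↦ BA
    B ↦ DCA
    C ↦ AD
    D ↦ ACD

A->BA, B->DCA, C->AD, D->ACD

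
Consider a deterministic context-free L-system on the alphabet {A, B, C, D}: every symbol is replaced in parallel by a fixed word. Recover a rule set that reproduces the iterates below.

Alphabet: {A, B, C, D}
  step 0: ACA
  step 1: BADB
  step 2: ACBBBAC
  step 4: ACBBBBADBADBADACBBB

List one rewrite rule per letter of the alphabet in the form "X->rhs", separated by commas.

  step 1 ⇒ step 2: BADB ⇒ AC·B·BB·AC
    A ↦ B
    B ↦ AC
    D ↦ BB
  step 0 ⇒ step 1: ACA ⇒ B·AD·B
    C ↦ AD

A->B, B->AC, C->AD, D->BB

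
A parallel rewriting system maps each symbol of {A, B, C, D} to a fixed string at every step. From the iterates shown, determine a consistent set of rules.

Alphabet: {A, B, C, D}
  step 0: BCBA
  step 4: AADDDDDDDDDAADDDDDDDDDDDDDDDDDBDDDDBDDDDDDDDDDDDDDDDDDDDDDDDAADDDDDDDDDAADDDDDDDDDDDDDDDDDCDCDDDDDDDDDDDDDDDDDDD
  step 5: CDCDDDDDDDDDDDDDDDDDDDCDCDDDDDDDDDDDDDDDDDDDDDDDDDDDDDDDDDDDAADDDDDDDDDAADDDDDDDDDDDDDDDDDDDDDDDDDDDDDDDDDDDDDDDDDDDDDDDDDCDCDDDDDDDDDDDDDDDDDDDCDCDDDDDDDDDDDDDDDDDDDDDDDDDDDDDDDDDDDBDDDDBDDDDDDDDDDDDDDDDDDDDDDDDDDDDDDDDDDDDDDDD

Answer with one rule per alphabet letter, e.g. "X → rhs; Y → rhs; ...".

A->CD, B->AAD, C->BDD, D->DD

  step 4 ⇒ step 5: AADDDDDDDDDAADDDDDDDDDDDDDDDDDBDDDDBDDDDDDDDDDDDDDDDDDDDDDDDAADDDDDDDDDAADDDDDDDDDDDDDDDDDCDCDDDDDDDDDDDDDDDDDDD ⇒ CD·CD·DD·DD·DD·DD·DD·DD·DD·DD·DD·CD·CD·DD·DD·DD·DD·DD·DD·DD·DD·DD·DD·DD·DD·DD·DD·DD·DD·DD·AAD·DD·DD·DD·DD·AAD·DD·DD·DD·DD·DD·DD·DD·DD·DD·DD·DD·DD·DD·DD·DD·DD·DD·DD·DD·DD·DD·DD·DD·DD·CD·CD·DD·DD·DD·DD·DD·DD·DD·DD·DD·CD·CD·DD·DD·DD·DD·DD·DD·DD·DD·DD·DD·DD·DD·DD·DD·DD·DD·DD·BDD·DD·BDD·DD·DD·DD·DD·DD·DD·DD·DD·DD·DD·DD·DD·DD·DD·DD·DD·DD·DD·DD
    A ↦ CD
    B ↦ AAD
    C ↦ BDD
    D ↦ DD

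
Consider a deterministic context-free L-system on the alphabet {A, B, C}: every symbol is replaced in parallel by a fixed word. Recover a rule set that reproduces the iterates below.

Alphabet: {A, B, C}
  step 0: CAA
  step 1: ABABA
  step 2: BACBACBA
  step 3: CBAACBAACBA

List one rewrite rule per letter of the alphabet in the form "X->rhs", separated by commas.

A->BA, B->C, C->A

  step 2 ⇒ step 3: BACBACBA ⇒ C·BA·A·C·BA·A·C·BA
    A ↦ BA
    B ↦ C
    C ↦ A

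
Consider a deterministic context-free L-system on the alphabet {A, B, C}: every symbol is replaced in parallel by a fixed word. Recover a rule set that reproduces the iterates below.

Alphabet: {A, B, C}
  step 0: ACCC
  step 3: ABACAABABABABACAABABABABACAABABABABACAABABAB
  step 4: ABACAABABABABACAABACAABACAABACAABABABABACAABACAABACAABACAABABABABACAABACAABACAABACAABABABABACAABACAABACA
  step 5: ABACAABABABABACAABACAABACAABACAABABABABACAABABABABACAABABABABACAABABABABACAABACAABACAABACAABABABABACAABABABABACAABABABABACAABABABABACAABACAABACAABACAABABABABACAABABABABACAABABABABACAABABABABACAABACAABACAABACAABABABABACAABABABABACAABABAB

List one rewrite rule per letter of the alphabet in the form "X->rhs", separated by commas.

  step 4 ⇒ step 5: ABACAABABABABACAABACAABACAABACAABABABABACAABACAABACAABACAABABABABACAABACAABACAABACAABABABABACAABACAABACA ⇒ AB·ACA·AB·AB·AB·AB·ACA·AB·ACA·AB·ACA·AB·ACA·AB·AB·AB·AB·ACA·AB·AB·AB·AB·ACA·AB·AB·AB·AB·ACA·AB·AB·AB·AB·ACA·AB·ACA·AB·ACA·AB·ACA·AB·AB·AB·AB·ACA·AB·AB·AB·AB·ACA·AB·AB·AB·AB·ACA·AB·AB·AB·AB·ACA·AB·ACA·AB·ACA·AB·ACA·AB·AB·AB·AB·ACA·AB·AB·AB·AB·ACA·AB·AB·AB·AB·ACA·AB·AB·AB·AB·ACA·AB·ACA·AB·ACA·AB·ACA·AB·AB·AB·AB·ACA·AB·AB·AB·AB·ACA·AB·AB·AB
    A ↦ AB
    B ↦ ACA
    C ↦ AB

A->AB, B->ACA, C->AB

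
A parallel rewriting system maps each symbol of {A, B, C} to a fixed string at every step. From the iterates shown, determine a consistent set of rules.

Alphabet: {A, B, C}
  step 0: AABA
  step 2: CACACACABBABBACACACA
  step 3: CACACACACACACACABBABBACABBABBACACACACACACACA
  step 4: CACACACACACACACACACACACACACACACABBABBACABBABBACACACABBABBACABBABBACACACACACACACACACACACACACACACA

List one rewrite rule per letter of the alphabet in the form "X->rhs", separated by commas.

  step 3 ⇒ step 4: CACACACACACACACABBABBACABBABBACACACACACACACA ⇒ CA·CA·CA·CA·CA·CA·CA·CA·CA·CA·CA·CA·CA·CA·CA·CA·BBA·BBA·CA·BBA·BBA·CA·CA·CA·BBA·BBA·CA·BBA·BBA·CA·CA·CA·CA·CA·CA·CA·CA·CA·CA·CA·CA·CA·CA·CA
    A ↦ CA
    B ↦ BBA
    C ↦ CA

A->CA, B->BBA, C->CA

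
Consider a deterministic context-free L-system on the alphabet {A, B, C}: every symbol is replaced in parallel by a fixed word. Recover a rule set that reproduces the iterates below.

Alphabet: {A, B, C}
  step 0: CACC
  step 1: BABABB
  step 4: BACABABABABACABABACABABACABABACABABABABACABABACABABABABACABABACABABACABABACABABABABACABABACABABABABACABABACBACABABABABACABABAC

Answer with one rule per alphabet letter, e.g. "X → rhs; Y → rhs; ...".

  step 0 ⇒ step 1: CACC ⇒ B·ABA·B·B
    A ↦ ABA
    C ↦ B
    B ↦ BAC  (constrained at step 1)

A->ABA, B->BAC, C->B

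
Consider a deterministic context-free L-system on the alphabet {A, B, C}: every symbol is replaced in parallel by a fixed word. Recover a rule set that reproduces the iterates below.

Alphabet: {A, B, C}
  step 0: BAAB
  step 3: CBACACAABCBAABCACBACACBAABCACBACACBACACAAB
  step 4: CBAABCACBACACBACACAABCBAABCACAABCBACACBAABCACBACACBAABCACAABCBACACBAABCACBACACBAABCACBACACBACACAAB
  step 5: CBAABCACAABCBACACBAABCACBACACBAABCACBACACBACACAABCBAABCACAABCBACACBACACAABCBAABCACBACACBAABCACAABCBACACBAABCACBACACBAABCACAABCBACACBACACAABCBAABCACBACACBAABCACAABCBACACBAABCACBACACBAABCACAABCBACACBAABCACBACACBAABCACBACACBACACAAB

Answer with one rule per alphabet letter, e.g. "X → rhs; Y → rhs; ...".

  step 4 ⇒ step 5: CBAABCACBACACBACACAABCBAABCACAABCBACACBAABCACBACACBAABCACAABCBACACBAABCACBACACBAABCACBACACBACACAAB ⇒ CBA·AB·CA·CA·AB·CBA·CA·CBA·AB·CA·CBA·CA·CBA·AB·CA·CBA·CA·CBA·CA·CA·AB·CBA·AB·CA·CA·AB·CBA·CA·CBA·CA·CA·AB·CBA·AB·CA·CBA·CA·CBA·AB·CA·CA·AB·CBA·CA·CBA·AB·CA·CBA·CA·CBA·AB·CA·CA·AB·CBA·CA·CBA·CA·CA·AB·CBA·AB·CA·CBA·CA·CBA·AB·CA·CA·AB·CBA·CA·CBA·AB·CA·CBA·CA·CBA·AB·CA·CA·AB·CBA·CA·CBA·AB·CA·CBA·CA·CBA·AB·CA·CBA·CA·CBA·CA·CA·AB
    A ↦ CA
    B ↦ AB
    C ↦ CBA

A->CA, B->AB, C->CBA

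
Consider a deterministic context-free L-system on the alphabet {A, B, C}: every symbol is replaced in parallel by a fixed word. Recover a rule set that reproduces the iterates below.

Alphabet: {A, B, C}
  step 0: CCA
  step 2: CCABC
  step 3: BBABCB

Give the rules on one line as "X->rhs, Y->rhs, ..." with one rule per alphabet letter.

  step 2 ⇒ step 3: CCABC ⇒ B·B·AB·C·B
    A ↦ AB
    B ↦ C
    C ↦ B

A->AB, B->C, C->B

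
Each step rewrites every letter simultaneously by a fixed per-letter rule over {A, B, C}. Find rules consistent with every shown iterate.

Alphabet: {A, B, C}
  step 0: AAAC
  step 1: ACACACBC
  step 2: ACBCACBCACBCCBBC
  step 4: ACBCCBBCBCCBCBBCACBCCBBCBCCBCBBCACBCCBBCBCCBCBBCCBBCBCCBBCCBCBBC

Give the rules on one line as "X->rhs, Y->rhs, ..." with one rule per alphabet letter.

  step 1 ⇒ step 2: ACACACBC ⇒ AC·BC·AC·BC·AC·BC·CB·BC
    A ↦ AC
    B ↦ CB
    C ↦ BC

A->AC, B->CB, C->BC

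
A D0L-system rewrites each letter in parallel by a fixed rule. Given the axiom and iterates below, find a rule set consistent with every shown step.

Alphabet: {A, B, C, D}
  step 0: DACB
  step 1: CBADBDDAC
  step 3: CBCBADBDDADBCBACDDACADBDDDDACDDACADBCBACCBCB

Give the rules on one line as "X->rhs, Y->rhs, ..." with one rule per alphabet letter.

  step 0 ⇒ step 1: DACB ⇒ CB·ADB·DD·AC
    A ↦ ADB
    B ↦ AC
    C ↦ DD
    D ↦ CB

A->ADB, B->AC, C->DD, D->CB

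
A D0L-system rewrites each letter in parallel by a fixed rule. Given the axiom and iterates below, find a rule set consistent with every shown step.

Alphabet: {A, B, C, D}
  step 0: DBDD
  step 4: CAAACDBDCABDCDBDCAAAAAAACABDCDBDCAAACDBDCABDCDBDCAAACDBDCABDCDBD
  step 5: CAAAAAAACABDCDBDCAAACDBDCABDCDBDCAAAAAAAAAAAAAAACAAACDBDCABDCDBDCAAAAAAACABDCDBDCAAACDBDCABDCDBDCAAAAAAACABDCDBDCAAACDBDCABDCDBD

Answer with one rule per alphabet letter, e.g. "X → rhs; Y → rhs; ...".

A->AA, B->CD, C->CA, D->BD

  step 4 ⇒ step 5: CAAACDBDCABDCDBDCAAAAAAACABDCDBDCAAACDBDCABDCDBDCAAACDBDCABDCDBD ⇒ CA·AA·AA·AA·CA·BD·CD·BD·CA·AA·CD·BD·CA·BD·CD·BD·CA·AA·AA·AA·AA·AA·AA·AA·CA·AA·CD·BD·CA·BD·CD·BD·CA·AA·AA·AA·CA·BD·CD·BD·CA·AA·CD·BD·CA·BD·CD·BD·CA·AA·AA·AA·CA·BD·CD·BD·CA·AA·CD·BD·CA·BD·CD·BD
    A ↦ AA
    B ↦ CD
    C ↦ CA
    D ↦ BD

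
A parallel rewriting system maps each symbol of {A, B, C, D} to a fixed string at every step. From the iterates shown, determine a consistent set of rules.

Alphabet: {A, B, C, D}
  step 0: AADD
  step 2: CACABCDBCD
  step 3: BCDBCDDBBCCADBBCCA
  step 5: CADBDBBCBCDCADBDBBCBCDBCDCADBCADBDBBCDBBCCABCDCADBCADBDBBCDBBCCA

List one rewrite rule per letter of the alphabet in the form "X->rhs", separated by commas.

A->D, B->DB, C->BC, D->CA

  step 2 ⇒ step 3: CACABCDBCD ⇒ BC·D·BC·D·DB·BC·CA·DB·BC·CA
    A ↦ D
    B ↦ DB
    C ↦ BC
    D ↦ CA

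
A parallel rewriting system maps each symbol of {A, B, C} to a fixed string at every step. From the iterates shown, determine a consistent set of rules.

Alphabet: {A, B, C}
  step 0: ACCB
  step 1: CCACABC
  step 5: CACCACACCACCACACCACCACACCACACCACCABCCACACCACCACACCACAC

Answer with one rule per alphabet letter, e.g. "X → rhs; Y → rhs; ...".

A->C, B->BC, C->CA

  step 0 ⇒ step 1: ACCB ⇒ C·CA·CA·BC
    A ↦ C
    B ↦ BC
    C ↦ CA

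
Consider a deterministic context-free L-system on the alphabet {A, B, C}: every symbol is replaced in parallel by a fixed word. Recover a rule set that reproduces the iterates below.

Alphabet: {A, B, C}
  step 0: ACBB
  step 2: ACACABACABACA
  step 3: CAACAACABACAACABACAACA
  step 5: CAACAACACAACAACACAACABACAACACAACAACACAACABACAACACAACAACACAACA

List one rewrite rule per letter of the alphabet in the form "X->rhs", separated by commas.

A->CA, B->BA, C->A

  step 2 ⇒ step 3: ACACABACABACA ⇒ CA·A·CA·A·CA·BA·CA·A·CA·BA·CA·A·CA
    A ↦ CA
    B ↦ BA
    C ↦ A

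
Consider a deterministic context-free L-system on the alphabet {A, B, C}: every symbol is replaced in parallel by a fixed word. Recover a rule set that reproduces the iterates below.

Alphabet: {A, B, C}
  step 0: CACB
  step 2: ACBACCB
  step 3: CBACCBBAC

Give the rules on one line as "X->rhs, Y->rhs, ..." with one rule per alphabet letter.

  step 2 ⇒ step 3: ACBACCB ⇒ C·B·AC·C·B·B·AC
    A ↦ C
    B ↦ AC
    C ↦ B

A->C, B->AC, C->B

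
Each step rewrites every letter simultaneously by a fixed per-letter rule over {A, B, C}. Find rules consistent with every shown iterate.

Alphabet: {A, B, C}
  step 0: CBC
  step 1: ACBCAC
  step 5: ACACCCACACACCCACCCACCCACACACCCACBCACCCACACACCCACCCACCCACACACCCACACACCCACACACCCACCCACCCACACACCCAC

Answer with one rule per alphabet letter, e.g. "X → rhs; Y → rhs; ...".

A->CC, B->BC, C->AC

  step 0 ⇒ step 1: CBC ⇒ AC·BC·AC
    B ↦ BC
    C ↦ AC
    A ↦ CC  (constrained at step 1)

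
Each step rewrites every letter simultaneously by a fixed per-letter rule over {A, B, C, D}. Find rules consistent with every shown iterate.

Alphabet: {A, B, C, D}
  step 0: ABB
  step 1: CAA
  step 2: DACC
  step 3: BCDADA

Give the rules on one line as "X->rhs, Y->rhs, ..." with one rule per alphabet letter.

  step 2 ⇒ step 3: DACC ⇒ B·C·DA·DA
    A ↦ C
    C ↦ DA
    D ↦ B
  step 0 ⇒ step 1: ABB ⇒ C·A·A
    B ↦ A

A->C, B->A, C->DA, D->B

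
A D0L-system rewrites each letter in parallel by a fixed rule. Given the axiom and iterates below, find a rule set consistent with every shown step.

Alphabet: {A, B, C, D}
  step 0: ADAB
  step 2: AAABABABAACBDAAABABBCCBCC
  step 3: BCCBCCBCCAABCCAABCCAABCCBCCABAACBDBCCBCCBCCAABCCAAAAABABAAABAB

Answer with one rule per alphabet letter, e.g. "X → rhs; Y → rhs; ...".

A->BCC, B->AA, C->AB, D->CBD

  step 2 ⇒ step 3: AAABABABAACBDAAABABBCCBCC ⇒ BCC·BCC·BCC·AA·BCC·AA·BCC·AA·BCC·BCC·AB·AA·CBD·BCC·BCC·BCC·AA·BCC·AA·AA·AB·AB·AA·AB·AB
    A ↦ BCC
    B ↦ AA
    C ↦ AB
    D ↦ CBD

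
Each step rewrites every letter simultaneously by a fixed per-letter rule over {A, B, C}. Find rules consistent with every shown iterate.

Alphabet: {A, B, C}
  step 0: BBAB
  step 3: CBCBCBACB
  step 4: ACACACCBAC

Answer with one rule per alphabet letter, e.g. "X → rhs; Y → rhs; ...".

A->CB, B->C, C->A

  step 3 ⇒ step 4: CBCBCBACB ⇒ A·C·A·C·A·C·CB·A·C
    A ↦ CB
    B ↦ C
    C ↦ A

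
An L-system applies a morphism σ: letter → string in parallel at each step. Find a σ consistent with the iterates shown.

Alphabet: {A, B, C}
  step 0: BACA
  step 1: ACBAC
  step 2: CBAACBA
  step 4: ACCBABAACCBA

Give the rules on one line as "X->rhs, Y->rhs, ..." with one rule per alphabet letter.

  step 1 ⇒ step 2: ACBAC ⇒ C·BA·A·C·BA
    A ↦ C
    B ↦ A
    C ↦ BA

A->C, B->A, C->BA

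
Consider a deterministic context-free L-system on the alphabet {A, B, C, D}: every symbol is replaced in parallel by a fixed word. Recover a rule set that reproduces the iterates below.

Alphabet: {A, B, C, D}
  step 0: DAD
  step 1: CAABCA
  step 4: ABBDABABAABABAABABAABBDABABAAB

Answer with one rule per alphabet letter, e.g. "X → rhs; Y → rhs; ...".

  step 0 ⇒ step 1: DAD ⇒ CA·AB·CA
    A ↦ AB
    D ↦ CA
    B ↦ A  (constrained at step 1)
    C ↦ BD  (constrained at step 1)

A->AB, B->A, C->BD, D->CA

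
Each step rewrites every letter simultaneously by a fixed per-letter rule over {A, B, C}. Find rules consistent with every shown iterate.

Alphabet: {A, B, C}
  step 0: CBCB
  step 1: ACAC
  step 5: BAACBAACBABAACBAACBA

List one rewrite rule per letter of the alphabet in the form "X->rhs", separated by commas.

A->BA, B->C, C->A

  step 0 ⇒ step 1: CBCB ⇒ A·C·A·C
    B ↦ C
    C ↦ A
    A ↦ BA  (constrained at step 1)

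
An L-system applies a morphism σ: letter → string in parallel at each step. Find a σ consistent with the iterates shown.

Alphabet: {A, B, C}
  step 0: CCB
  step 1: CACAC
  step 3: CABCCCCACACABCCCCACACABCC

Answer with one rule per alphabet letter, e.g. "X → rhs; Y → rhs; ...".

  step 0 ⇒ step 1: CCB ⇒ CA·CA·C
    B ↦ C
    C ↦ CA
    A ↦ BCC  (constrained at step 1)

A->BCC, B->C, C->CA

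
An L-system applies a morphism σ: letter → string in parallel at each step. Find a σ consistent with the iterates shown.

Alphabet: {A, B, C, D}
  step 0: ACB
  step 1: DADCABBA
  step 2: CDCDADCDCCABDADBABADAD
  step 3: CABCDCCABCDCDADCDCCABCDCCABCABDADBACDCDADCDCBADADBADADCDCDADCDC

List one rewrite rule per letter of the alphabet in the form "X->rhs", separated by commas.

  step 2 ⇒ step 3: CDCDADCDCCABDADBABADAD ⇒ CAB·CDC·CAB·CDC·DAD·CDC·CAB·CDC·CAB·CAB·DAD·BA·CDC·DAD·CDC·BA·DAD·BA·DAD·CDC·DAD·CDC
    A ↦ DAD
    B ↦ BA
    C ↦ CAB
    D ↦ CDC

A->DAD, B->BA, C->CAB, D->CDC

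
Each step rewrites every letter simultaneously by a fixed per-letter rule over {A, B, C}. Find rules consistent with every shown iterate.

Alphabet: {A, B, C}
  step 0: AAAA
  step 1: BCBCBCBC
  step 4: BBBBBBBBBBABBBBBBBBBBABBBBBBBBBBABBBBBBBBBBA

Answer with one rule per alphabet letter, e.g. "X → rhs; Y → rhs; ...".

  step 0 ⇒ step 1: AAAA ⇒ BC·BC·BC·BC
    A ↦ BC
    B ↦ BB  (constrained at step 1)
    C ↦ A  (constrained at step 1)

A->BC, B->BB, C->A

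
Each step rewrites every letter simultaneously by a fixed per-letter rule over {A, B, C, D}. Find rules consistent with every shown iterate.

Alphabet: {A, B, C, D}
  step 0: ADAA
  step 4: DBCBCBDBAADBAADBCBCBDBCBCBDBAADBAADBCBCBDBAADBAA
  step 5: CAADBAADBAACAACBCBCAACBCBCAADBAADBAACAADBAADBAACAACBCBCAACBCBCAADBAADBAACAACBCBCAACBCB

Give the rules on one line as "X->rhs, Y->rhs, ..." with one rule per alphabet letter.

  step 4 ⇒ step 5: DBCBCBDBAADBAADBCBCBDBCBCBDBAADBAADBCBCBDBAADBAA ⇒ C·AA·DB·AA·DB·AA·C·AA·CB·CB·C·AA·CB·CB·C·AA·DB·AA·DB·AA·C·AA·DB·AA·DB·AA·C·AA·CB·CB·C·AA·CB·CB·C·AA·DB·AA·DB·AA·C·AA·CB·CB·C·AA·CB·CB
    A ↦ CB
    B ↦ AA
    C ↦ DB
    D ↦ C

A->CB, B->AA, C->DB, D->C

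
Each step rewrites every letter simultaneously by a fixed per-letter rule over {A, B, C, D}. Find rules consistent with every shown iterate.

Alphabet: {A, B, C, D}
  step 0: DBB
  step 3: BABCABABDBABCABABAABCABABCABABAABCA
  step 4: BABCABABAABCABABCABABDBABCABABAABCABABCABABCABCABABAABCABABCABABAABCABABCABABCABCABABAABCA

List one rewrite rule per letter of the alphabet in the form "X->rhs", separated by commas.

  step 3 ⇒ step 4: BABCABABDBABCABABAABCABABCABABAABCA ⇒ BA·BCA·BA·BAA·BCA·BA·BCA·BA·BD·BA·BCA·BA·BAA·BCA·BA·BCA·BA·BCA·BCA·BA·BAA·BCA·BA·BCA·BA·BAA·BCA·BA·BCA·BA·BCA·BCA·BA·BAA·BCA
    A ↦ BCA
    B ↦ BA
    C ↦ BAA
    D ↦ BD

A->BCA, B->BA, C->BAA, D->BD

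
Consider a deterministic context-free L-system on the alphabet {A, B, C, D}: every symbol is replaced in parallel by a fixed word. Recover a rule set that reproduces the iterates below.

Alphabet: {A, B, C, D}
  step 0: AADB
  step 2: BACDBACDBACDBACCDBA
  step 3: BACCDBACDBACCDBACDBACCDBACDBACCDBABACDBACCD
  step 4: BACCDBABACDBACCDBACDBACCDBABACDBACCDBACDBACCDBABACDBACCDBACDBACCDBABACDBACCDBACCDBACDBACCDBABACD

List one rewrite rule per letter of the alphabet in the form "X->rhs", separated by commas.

A->CD, B->BAC, C->BA, D->CD

  step 3 ⇒ step 4: BACCDBACDBACCDBACDBACCDBACDBACCDBABACDBACCD ⇒ BAC·CD·BA·BA·CD·BAC·CD·BA·CD·BAC·CD·BA·BA·CD·BAC·CD·BA·CD·BAC·CD·BA·BA·CD·BAC·CD·BA·CD·BAC·CD·BA·BA·CD·BAC·CD·BAC·CD·BA·CD·BAC·CD·BA·BA·CD
    A ↦ CD
    B ↦ BAC
    C ↦ BA
    D ↦ CD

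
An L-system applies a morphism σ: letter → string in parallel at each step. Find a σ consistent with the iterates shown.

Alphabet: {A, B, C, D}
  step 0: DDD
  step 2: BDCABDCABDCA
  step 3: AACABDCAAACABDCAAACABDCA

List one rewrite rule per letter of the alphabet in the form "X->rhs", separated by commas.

  step 2 ⇒ step 3: BDCABDCABDCA ⇒ AA·CA·BD·CA·AA·CA·BD·CA·AA·CA·BD·CA
    A ↦ CA
    B ↦ AA
    C ↦ BD
    D ↦ CA

A->CA, B->AA, C->BD, D->CA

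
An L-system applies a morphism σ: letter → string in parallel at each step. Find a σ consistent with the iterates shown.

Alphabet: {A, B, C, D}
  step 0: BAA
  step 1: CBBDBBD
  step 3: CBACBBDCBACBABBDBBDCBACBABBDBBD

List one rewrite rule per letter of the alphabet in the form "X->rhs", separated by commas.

A->BBD, B->C, C->CBA, D->AA

  step 0 ⇒ step 1: BAA ⇒ C·BBD·BBD
    A ↦ BBD
    B ↦ C
    C ↦ CBA  (constrained at step 1)
    D ↦ AA  (constrained at step 1)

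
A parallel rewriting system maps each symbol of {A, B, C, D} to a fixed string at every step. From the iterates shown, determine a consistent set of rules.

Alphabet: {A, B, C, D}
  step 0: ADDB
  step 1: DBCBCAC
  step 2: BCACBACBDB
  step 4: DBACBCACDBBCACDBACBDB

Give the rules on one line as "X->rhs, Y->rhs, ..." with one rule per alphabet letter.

  step 1 ⇒ step 2: DBCBCAC ⇒ BC·AC·B·AC·B·D·B
    A ↦ D
    B ↦ AC
    C ↦ B
    D ↦ BC

A->D, B->AC, C->B, D->BC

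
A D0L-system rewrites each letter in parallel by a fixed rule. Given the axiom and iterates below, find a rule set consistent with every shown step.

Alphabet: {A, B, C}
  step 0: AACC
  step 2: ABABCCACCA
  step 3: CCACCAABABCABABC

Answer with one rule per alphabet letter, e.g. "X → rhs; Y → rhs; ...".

  step 2 ⇒ step 3: ABABCCACCA ⇒ C·CA·C·CA·AB·AB·C·AB·AB·C
    A ↦ C
    B ↦ CA
    C ↦ AB

A->C, B->CA, C->AB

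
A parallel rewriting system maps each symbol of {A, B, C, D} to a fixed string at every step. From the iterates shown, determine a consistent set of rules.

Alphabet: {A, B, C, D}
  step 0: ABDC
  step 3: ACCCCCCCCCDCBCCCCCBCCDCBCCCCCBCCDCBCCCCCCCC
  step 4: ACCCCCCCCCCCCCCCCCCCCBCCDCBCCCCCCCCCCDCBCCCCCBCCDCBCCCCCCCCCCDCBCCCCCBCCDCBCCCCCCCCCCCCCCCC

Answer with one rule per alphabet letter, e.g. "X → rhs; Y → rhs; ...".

  step 3 ⇒ step 4: ACCCCCCCCCDCBCCCCCBCCDCBCCCCCBCCDCBCCCCCCCC ⇒ AC·CC·CC·CC·CC·CC·CC·CC·CC·CC·CB·CC·DCB·CC·CC·CC·CC·CC·DCB·CC·CC·CB·CC·DCB·CC·CC·CC·CC·CC·DCB·CC·CC·CB·CC·DCB·CC·CC·CC·CC·CC·CC·CC·CC
    A ↦ AC
    B ↦ DCB
    C ↦ CC
    D ↦ CB

A->AC, B->DCB, C->CC, D->CB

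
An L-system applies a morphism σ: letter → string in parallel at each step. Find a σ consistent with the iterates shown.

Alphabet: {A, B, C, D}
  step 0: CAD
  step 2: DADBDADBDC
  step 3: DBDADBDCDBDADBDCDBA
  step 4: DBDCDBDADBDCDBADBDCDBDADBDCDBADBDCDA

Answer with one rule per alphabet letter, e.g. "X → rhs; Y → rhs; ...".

  step 3 ⇒ step 4: DBDADBDCDBDADBDCDBA ⇒ DB·DC·DB·DA·DB·DC·DB·A·DB·DC·DB·DA·DB·DC·DB·A·DB·DC·DA
    A ↦ DA
    B ↦ DC
    C ↦ A
    D ↦ DB

A->DA, B->DC, C->A, D->DB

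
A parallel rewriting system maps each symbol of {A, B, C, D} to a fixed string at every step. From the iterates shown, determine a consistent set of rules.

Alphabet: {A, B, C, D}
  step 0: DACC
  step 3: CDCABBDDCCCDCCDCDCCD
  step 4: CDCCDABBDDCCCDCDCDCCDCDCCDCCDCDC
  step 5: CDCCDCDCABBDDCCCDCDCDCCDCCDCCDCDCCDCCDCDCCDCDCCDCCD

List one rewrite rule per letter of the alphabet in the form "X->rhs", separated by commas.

  step 4 ⇒ step 5: CDCCDABBDDCCCDCDCDCCDCDCCDCCDCDC ⇒ CD·C·CD·CD·C·ABB·D·D·C·C·CD·CD·CD·C·CD·C·CD·C·CD·CD·C·CD·C·CD·CD·C·CD·CD·C·CD·C·CD
    A ↦ ABB
    B ↦ D
    C ↦ CD
    D ↦ C

A->ABB, B->D, C->CD, D->C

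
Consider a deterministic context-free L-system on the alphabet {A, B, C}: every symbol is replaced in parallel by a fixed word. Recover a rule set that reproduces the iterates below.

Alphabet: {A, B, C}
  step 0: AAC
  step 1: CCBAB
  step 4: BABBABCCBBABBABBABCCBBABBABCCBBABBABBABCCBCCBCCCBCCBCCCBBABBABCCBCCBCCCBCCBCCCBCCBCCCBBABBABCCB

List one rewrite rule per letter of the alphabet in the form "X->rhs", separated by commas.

  step 0 ⇒ step 1: AAC ⇒ C·C·BAB
    A ↦ C
    C ↦ BAB
    B ↦ CCB  (constrained at step 1)

A->C, B->CCB, C->BAB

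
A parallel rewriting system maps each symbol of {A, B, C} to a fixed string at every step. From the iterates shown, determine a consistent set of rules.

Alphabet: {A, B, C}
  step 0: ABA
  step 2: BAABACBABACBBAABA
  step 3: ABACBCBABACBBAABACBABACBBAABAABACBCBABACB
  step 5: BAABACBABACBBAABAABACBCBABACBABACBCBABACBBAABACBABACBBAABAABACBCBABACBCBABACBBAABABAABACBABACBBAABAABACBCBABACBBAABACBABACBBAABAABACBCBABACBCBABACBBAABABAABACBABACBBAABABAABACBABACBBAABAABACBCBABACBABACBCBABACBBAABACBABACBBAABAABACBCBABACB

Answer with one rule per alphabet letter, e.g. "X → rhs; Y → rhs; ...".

  step 2 ⇒ step 3: BAABACBABACBBAABA ⇒ ABA·CB·CB·ABA·CB·BA·ABA·CB·ABA·CB·BA·ABA·ABA·CB·CB·ABA·CB
    A ↦ CB
    B ↦ ABA
    C ↦ BA

A->CB, B->ABA, C->BA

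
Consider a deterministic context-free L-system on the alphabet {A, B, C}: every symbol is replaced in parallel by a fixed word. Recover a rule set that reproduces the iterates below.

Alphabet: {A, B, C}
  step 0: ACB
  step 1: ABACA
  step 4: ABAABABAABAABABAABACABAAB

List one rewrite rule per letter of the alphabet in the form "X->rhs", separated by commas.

  step 0 ⇒ step 1: ACB ⇒ AB·AC·A
    A ↦ AB
    B ↦ A
    C ↦ AC

A->AB, B->A, C->AC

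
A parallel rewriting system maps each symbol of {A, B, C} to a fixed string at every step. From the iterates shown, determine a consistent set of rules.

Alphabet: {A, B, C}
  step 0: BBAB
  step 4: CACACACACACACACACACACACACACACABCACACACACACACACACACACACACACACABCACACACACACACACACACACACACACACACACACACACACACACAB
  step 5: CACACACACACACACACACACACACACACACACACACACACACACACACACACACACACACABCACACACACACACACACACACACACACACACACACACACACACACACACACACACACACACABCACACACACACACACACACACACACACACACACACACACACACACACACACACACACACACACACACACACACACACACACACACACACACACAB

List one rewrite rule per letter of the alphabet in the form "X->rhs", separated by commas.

  step 4 ⇒ step 5: CACACACACACACACACACACACACACACABCACACACACACACACACACACACACACACABCACACACACACACACACACACACACACACACACACACACACACACAB ⇒ CA·CA·CA·CA·CA·CA·CA·CA·CA·CA·CA·CA·CA·CA·CA·CA·CA·CA·CA·CA·CA·CA·CA·CA·CA·CA·CA·CA·CA·CA·CAB·CA·CA·CA·CA·CA·CA·CA·CA·CA·CA·CA·CA·CA·CA·CA·CA·CA·CA·CA·CA·CA·CA·CA·CA·CA·CA·CA·CA·CA·CA·CAB·CA·CA·CA·CA·CA·CA·CA·CA·CA·CA·CA·CA·CA·CA·CA·CA·CA·CA·CA·CA·CA·CA·CA·CA·CA·CA·CA·CA·CA·CA·CA·CA·CA·CA·CA·CA·CA·CA·CA·CA·CA·CA·CA·CA·CA·CA·CAB
    A ↦ CA
    B ↦ CAB
    C ↦ CA

A->CA, B->CAB, C->CA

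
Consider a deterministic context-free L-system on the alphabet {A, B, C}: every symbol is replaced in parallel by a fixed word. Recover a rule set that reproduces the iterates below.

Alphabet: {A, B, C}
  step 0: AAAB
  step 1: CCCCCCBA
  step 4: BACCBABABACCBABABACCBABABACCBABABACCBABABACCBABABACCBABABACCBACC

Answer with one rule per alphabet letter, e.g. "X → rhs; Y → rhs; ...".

  step 0 ⇒ step 1: AAAB ⇒ CC·CC·CC·BA
    A ↦ CC
    B ↦ BA
    C ↦ BA  (constrained at step 1)

A->CC, B->BA, C->BA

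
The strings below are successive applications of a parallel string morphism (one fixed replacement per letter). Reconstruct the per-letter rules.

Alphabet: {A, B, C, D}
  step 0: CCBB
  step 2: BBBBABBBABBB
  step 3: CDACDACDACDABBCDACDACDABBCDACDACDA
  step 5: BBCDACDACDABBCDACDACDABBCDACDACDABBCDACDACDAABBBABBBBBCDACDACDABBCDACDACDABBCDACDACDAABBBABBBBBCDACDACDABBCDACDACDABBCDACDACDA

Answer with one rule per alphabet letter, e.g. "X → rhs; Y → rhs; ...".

A->BB, B->CDA, C->A, D->B

  step 2 ⇒ step 3: BBBBABBBABBB ⇒ CDA·CDA·CDA·CDA·BB·CDA·CDA·CDA·BB·CDA·CDA·CDA
    A ↦ BB
    B ↦ CDA
    C ↦ A  (constrained at step 0)
    D ↦ B  (constrained at step 3)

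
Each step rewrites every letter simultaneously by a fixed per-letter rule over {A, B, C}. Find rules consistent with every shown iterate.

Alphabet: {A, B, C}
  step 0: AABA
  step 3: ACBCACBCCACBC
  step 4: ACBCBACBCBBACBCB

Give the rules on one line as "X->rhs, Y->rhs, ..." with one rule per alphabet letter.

A->AC, B->C, C->B

  step 3 ⇒ step 4: ACBCACBCCACBC ⇒ AC·B·C·B·AC·B·C·B·B·AC·B·C·B
    A ↦ AC
    B ↦ C
    C ↦ B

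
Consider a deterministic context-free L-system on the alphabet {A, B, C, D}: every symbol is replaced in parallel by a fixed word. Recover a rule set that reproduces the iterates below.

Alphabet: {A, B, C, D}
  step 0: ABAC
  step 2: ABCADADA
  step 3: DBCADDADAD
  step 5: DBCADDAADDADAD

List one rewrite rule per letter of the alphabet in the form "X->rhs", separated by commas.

  step 2 ⇒ step 3: ABCADADA ⇒ D·BC·AD·D·A·D·A·D
    A ↦ D
    B ↦ BC
    C ↦ AD
    D ↦ A

A->D, B->BC, C->AD, D->A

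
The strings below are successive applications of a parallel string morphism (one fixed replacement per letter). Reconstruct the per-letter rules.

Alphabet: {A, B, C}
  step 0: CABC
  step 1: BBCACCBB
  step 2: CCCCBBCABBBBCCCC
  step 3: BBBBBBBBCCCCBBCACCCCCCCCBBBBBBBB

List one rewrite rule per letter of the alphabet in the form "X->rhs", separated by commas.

  step 2 ⇒ step 3: CCCCBBCABBBBCCCC ⇒ BB·BB·BB·BB·CC·CC·BB·CA·CC·CC·CC·CC·BB·BB·BB·BB
    A ↦ CA
    B ↦ CC
    C ↦ BB

A->CA, B->CC, C->BB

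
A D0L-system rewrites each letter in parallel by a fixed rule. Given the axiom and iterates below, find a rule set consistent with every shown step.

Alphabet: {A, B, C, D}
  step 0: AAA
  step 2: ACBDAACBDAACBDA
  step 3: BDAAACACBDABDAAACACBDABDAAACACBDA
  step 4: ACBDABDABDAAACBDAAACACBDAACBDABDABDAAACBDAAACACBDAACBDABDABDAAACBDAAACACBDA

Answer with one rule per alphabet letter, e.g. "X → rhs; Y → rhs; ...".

  step 3 ⇒ step 4: BDAAACACBDABDAAACACBDABDAAACACBDA ⇒ A·C·BDA·BDA·BDA·AAC·BDA·AAC·A·C·BDA·A·C·BDA·BDA·BDA·AAC·BDA·AAC·A·C·BDA·A·C·BDA·BDA·BDA·AAC·BDA·AAC·A·C·BDA
    A ↦ BDA
    B ↦ A
    C ↦ AAC
    D ↦ C

A->BDA, B->A, C->AAC, D->C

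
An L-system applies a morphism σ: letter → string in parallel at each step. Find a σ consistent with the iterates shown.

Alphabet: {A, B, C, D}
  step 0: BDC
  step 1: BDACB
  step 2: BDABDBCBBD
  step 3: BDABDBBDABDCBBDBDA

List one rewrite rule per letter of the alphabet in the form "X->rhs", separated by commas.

  step 2 ⇒ step 3: BDABDBCBBD ⇒ BD·A·BDB·BD·A·BD·CB·BD·BD·A
    A ↦ BDB
    B ↦ BD
    C ↦ CB
    D ↦ A

A->BDB, B->BD, C->CB, D->A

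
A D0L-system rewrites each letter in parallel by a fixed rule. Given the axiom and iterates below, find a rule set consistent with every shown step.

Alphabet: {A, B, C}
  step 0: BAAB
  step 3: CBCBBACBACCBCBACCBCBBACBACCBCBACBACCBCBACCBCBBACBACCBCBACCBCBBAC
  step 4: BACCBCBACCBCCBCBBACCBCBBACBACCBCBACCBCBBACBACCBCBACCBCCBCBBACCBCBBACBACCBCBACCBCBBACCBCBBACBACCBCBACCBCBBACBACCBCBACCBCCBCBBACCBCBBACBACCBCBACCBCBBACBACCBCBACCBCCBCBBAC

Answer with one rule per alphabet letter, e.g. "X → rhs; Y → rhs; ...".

A->B, B->CBC, C->BAC

  step 3 ⇒ step 4: CBCBBACBACCBCBACCBCBBACBACCBCBACBACCBCBACCBCBBACBACCBCBACCBCBBAC ⇒ BAC·CBC·BAC·CBC·CBC·B·BAC·CBC·B·BAC·BAC·CBC·BAC·CBC·B·BAC·BAC·CBC·BAC·CBC·CBC·B·BAC·CBC·B·BAC·BAC·CBC·BAC·CBC·B·BAC·CBC·B·BAC·BAC·CBC·BAC·CBC·B·BAC·BAC·CBC·BAC·CBC·CBC·B·BAC·CBC·B·BAC·BAC·CBC·BAC·CBC·B·BAC·BAC·CBC·BAC·CBC·CBC·B·BAC
    A ↦ B
    B ↦ CBC
    C ↦ BAC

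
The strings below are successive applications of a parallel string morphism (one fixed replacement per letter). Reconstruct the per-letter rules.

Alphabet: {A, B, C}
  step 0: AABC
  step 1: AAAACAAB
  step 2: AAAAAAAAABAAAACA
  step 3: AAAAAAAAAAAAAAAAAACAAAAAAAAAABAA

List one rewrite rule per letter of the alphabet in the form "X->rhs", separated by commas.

A->AA, B->CA, C->AB

  step 2 ⇒ step 3: AAAAAAAAABAAAACA ⇒ AA·AA·AA·AA·AA·AA·AA·AA·AA·CA·AA·AA·AA·AA·AB·AA
    A ↦ AA
    B ↦ CA
    C ↦ AB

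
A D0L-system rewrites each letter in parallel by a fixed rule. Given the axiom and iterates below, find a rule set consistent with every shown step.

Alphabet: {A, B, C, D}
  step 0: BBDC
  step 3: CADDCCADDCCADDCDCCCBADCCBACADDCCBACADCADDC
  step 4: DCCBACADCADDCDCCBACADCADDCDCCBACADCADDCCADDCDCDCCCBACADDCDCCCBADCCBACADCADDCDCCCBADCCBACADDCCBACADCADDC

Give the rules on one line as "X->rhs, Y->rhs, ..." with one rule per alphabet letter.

A->CBA, B->C, C->DC, D->CAD

  step 3 ⇒ step 4: CADDCCADDCCADDCDCCCBADCCBACADDCCBACADCADDC ⇒ DC·CBA·CAD·CAD·DC·DC·CBA·CAD·CAD·DC·DC·CBA·CAD·CAD·DC·CAD·DC·DC·DC·C·CBA·CAD·DC·DC·C·CBA·DC·CBA·CAD·CAD·DC·DC·C·CBA·DC·CBA·CAD·DC·CBA·CAD·CAD·DC
    A ↦ CBA
    B ↦ C
    C ↦ DC
    D ↦ CAD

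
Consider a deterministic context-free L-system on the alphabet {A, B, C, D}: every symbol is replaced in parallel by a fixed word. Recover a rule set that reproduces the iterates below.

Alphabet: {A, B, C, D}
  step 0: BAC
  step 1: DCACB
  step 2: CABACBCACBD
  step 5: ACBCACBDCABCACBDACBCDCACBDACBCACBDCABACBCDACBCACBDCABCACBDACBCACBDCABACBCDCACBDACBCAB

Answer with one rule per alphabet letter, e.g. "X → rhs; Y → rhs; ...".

A->C, B->D, C->ACB, D->CAB

  step 1 ⇒ step 2: DCACB ⇒ CAB·ACB·C·ACB·D
    A ↦ C
    B ↦ D
    C ↦ ACB
    D ↦ CAB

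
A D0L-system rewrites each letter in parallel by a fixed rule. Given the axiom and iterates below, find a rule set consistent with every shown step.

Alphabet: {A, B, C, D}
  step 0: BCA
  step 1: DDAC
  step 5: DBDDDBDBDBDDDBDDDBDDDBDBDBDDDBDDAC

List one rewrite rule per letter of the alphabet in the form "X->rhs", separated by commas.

  step 0 ⇒ step 1: BCA ⇒ DD·A·C
    A ↦ C
    B ↦ DD
    C ↦ A
    D ↦ DB  (constrained at step 1)

A->C, B->DD, C->A, D->DB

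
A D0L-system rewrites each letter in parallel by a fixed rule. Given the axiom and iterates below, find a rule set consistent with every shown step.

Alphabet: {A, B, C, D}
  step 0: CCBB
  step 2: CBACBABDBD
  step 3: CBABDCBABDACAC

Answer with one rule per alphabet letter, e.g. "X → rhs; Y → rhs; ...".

  step 2 ⇒ step 3: CBACBABDBD ⇒ CB·A·BD·CB·A·BD·A·C·A·C
    A ↦ BD
    B ↦ A
    C ↦ CB
    D ↦ C

A->BD, B->A, C->CB, D->C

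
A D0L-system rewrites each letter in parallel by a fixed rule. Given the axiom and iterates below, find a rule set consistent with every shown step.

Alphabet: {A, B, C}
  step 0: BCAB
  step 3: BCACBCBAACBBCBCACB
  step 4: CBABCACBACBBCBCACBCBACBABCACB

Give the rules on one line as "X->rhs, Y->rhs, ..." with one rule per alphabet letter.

  step 3 ⇒ step 4: BCACBCBAACBBCBCACB ⇒ CB·A·BC·A·CB·A·CB·BC·BC·A·CB·CB·A·CB·A·BC·A·CB
    A ↦ BC
    B ↦ CB
    C ↦ A

A->BC, B->CB, C->A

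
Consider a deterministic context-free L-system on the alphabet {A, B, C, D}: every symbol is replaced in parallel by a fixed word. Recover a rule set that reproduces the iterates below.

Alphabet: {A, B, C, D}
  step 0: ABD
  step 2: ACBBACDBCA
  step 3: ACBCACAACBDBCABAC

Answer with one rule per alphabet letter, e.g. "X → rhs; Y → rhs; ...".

  step 2 ⇒ step 3: ACBBACDBCA ⇒ AC·B·CA·CA·AC·B·DB·CA·B·AC
    A ↦ AC
    B ↦ CA
    C ↦ B
    D ↦ DB

A->AC, B->CA, C->B, D->DB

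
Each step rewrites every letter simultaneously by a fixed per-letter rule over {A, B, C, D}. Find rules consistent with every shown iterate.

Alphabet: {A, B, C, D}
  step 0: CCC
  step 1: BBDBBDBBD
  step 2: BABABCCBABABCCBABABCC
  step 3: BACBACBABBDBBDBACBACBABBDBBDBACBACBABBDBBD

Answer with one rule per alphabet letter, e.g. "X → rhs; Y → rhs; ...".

  step 2 ⇒ step 3: BABABCCBABABCCBABABCC ⇒ BA·C·BA·C·BA·BBD·BBD·BA·C·BA·C·BA·BBD·BBD·BA·C·BA·C·BA·BBD·BBD
    A ↦ C
    B ↦ BA
    C ↦ BBD
  step 1 ⇒ step 2: BBDBBDBBD ⇒ BA·BA·BCC·BA·BA·BCC·BA·BA·BCC
    D ↦ BCC

A->C, B->BA, C->BBD, D->BCC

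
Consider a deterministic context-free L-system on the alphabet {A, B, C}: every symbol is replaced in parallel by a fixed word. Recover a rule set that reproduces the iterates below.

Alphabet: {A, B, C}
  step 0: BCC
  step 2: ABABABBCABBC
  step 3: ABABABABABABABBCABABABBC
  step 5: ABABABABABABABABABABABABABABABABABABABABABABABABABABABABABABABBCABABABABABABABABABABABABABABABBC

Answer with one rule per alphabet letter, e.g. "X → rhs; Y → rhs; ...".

A->AB, B->AB, C->BC

  step 2 ⇒ step 3: ABABABBCABBC ⇒ AB·AB·AB·AB·AB·AB·AB·BC·AB·AB·AB·BC
    A ↦ AB
    B ↦ AB
    C ↦ BC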